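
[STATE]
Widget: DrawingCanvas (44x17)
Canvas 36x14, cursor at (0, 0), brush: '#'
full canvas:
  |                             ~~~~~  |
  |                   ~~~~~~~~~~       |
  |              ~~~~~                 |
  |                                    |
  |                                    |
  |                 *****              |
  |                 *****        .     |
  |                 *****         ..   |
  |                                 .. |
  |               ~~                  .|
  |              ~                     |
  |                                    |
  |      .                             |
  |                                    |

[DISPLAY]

+                            ~~~~~          
                   ~~~~~~~~~~               
              ~~~~~                         
                                            
                                            
                 *****                      
                 *****        .             
                 *****         ..           
                                 ..         
               ~~                  .        
              ~                             
                                            
      .                                     
                                            
                                            
                                            
                                            


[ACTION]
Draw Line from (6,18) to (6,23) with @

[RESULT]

+                            ~~~~~          
                   ~~~~~~~~~~               
              ~~~~~                         
                                            
                                            
                 *****                      
                 *@@@@@@      .             
                 *****         ..           
                                 ..         
               ~~                  .        
              ~                             
                                            
      .                                     
                                            
                                            
                                            
                                            


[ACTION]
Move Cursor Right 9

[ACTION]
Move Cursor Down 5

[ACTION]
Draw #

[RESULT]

                             ~~~~~          
                   ~~~~~~~~~~               
              ~~~~~                         
                                            
                                            
         #       *****                      
                 *@@@@@@      .             
                 *****         ..           
                                 ..         
               ~~                  .        
              ~                             
                                            
      .                                     
                                            
                                            
                                            
                                            


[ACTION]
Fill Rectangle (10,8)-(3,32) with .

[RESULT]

                             ~~~~~          
                   ~~~~~~~~~~               
              ~~~~~                         
        .........................           
        .........................           
        .........................           
        .........................           
        .........................           
        ...........................         
        .........................  .        
        .........................           
                                            
      .                                     
                                            
                                            
                                            
                                            


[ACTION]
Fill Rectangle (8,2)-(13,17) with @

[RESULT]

                             ~~~~~          
                   ~~~~~~~~~~               
              ~~~~~                         
        .........................           
        .........................           
        .........................           
        .........................           
        .........................           
  @@@@@@@@@@@@@@@@.................         
  @@@@@@@@@@@@@@@@...............  .        
  @@@@@@@@@@@@@@@@...............           
  @@@@@@@@@@@@@@@@                          
  @@@@@@@@@@@@@@@@                          
  @@@@@@@@@@@@@@@@                          
                                            
                                            
                                            


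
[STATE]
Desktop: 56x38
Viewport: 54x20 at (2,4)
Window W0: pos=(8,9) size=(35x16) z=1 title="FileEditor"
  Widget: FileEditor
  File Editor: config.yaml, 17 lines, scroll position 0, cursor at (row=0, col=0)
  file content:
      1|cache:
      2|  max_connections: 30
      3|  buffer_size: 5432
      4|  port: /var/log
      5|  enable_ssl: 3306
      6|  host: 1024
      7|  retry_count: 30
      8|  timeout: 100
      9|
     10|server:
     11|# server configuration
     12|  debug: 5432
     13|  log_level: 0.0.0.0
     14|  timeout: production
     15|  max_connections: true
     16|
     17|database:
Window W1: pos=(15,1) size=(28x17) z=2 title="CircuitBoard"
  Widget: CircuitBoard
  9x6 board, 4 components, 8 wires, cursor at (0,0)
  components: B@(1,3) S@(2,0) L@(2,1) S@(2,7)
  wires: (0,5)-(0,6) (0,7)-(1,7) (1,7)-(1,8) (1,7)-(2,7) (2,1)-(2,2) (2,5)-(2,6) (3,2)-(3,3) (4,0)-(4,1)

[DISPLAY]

             ┃   0 1 2 3 4 5 6 7 8      ┃             
             ┃0  [.]                  · ┃             
             ┃                          ┃             
             ┃1               B         ┃             
             ┃                          ┃             
      ┏━━━━━━┃2   S   L ─ ·           · ┃             
      ┃ FileE┃                          ┃             
      ┠──────┃3           · ─ ·         ┃             
      ┃█ache:┃                          ┃             
      ┃  max_┃4   · ─ ·                 ┃             
      ┃  buff┃                          ┃             
      ┃  port┃5                         ┃             
      ┃  enab┃Cursor: (0,0)             ┃             
      ┃  host┗━━━━━━━━━━━━━━━━━━━━━━━━━━┛             
      ┃  retry_count: 30               ░┃             
      ┃  timeout: 100                  ░┃             
      ┃                                ░┃             
      ┃server:                         ░┃             
      ┃# server configuration          ░┃             
      ┃  debug: 5432                   ▼┃             


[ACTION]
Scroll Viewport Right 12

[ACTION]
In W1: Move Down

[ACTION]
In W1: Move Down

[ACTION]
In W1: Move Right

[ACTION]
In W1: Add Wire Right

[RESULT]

             ┃   0 1 2 3 4 5 6 7 8      ┃             
             ┃0                       · ┃             
             ┃                          ┃             
             ┃1               B         ┃             
             ┃                          ┃             
      ┏━━━━━━┃2   S  [L]─ ·           · ┃             
      ┃ FileE┃                          ┃             
      ┠──────┃3           · ─ ·         ┃             
      ┃█ache:┃                          ┃             
      ┃  max_┃4   · ─ ·                 ┃             
      ┃  buff┃                          ┃             
      ┃  port┃5                         ┃             
      ┃  enab┃Cursor: (2,1)             ┃             
      ┃  host┗━━━━━━━━━━━━━━━━━━━━━━━━━━┛             
      ┃  retry_count: 30               ░┃             
      ┃  timeout: 100                  ░┃             
      ┃                                ░┃             
      ┃server:                         ░┃             
      ┃# server configuration          ░┃             
      ┃  debug: 5432                   ▼┃             


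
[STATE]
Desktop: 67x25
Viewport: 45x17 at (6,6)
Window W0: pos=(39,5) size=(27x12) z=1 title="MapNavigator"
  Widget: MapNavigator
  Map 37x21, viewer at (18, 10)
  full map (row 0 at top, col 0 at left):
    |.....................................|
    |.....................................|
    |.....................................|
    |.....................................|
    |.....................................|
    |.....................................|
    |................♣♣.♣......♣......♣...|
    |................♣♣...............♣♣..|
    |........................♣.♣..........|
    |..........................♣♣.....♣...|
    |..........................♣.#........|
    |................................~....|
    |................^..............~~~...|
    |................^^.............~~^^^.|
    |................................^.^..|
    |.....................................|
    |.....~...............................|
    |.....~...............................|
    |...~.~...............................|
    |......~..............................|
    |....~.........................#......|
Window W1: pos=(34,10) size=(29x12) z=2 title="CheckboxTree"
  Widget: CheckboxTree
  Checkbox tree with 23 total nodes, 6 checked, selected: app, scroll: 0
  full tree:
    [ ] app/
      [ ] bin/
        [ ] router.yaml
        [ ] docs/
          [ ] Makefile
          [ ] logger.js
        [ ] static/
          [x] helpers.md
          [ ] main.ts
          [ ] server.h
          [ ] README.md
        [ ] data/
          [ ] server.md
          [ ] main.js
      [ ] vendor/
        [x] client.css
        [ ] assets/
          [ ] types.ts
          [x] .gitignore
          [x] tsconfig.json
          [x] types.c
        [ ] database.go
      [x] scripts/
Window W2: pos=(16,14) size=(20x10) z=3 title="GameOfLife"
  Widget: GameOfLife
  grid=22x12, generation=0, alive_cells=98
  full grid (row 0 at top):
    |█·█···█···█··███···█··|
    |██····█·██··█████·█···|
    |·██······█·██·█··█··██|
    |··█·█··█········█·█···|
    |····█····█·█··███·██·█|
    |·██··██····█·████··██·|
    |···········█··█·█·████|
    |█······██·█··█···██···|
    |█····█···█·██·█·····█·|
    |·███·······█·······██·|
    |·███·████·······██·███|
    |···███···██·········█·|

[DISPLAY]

                                 ┃ MapNavigat
                                 ┠───────────
                                 ┃..........♣
                                 ┃..........♣
                            ┏━━━━━━━━━━━━━━━━
                            ┃ CheckboxTree   
                            ┠────────────────
                            ┃>[-] app/       
          ┏━━━━━━━━━━━━━━━━━━┓  [-] bin/     
          ┃ GameOfLife       ┃    [ ] router.
          ┠──────────────────┨    [ ] docs/  
          ┃Gen: 0            ┃      [ ] Makef
          ┃█·█··█········█·█·┃      [ ] logge
          ┃··█····█·█··███·██┃    [-] static/
          ┃█··██····█·████··█┃      [x] helpe
          ┃·········█··█·█·██┃━━━━━━━━━━━━━━━
          ┃·····██·█··█···██·┃               


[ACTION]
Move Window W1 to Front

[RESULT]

                                 ┃ MapNavigat
                                 ┠───────────
                                 ┃..........♣
                                 ┃..........♣
                            ┏━━━━━━━━━━━━━━━━
                            ┃ CheckboxTree   
                            ┠────────────────
                            ┃>[-] app/       
          ┏━━━━━━━━━━━━━━━━━┃   [-] bin/     
          ┃ GameOfLife      ┃     [ ] router.
          ┠─────────────────┃     [ ] docs/  
          ┃Gen: 0           ┃       [ ] Makef
          ┃█·█··█········█·█┃       [ ] logge
          ┃··█····█·█··███·█┃     [-] static/
          ┃█··██····█·████··┃       [x] helpe
          ┃·········█··█·█·█┗━━━━━━━━━━━━━━━━
          ┃·····██·█··█···██·┃               


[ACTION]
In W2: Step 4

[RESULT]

                                 ┃ MapNavigat
                                 ┠───────────
                                 ┃..........♣
                                 ┃..........♣
                            ┏━━━━━━━━━━━━━━━━
                            ┃ CheckboxTree   
                            ┠────────────────
                            ┃>[-] app/       
          ┏━━━━━━━━━━━━━━━━━┃   [-] bin/     
          ┃ GameOfLife      ┃     [ ] router.
          ┠─────────────────┃     [ ] docs/  
          ┃Gen: 4           ┃       [ ] Makef
          ┃·████·█·····█··█·┃       [ ] logge
          ┃█······█····█··█·┃     [-] static/
          ┃···█···█····█····┃       [x] helpe
          ┃████········█···█┗━━━━━━━━━━━━━━━━
          ┃····███···██······┃               


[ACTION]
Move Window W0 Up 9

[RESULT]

                                 ┃...........
                                 ┃...........
                                 ┃...........
                                 ┃..........^
                            ┏━━━━━━━━━━━━━━━━
                            ┃ CheckboxTree   
                            ┠────────────────
                            ┃>[-] app/       
          ┏━━━━━━━━━━━━━━━━━┃   [-] bin/     
          ┃ GameOfLife      ┃     [ ] router.
          ┠─────────────────┃     [ ] docs/  
          ┃Gen: 4           ┃       [ ] Makef
          ┃·████·█·····█··█·┃       [ ] logge
          ┃█······█····█··█·┃     [-] static/
          ┃···█···█····█····┃       [x] helpe
          ┃████········█···█┗━━━━━━━━━━━━━━━━
          ┃····███···██······┃               


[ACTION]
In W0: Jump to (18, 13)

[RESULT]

                                 ┃..........^
                                 ┃..........^
                                 ┃...........
                                 ┃...........
                            ┏━━━━━━━━━━━━━━━━
                            ┃ CheckboxTree   
                            ┠────────────────
                            ┃>[-] app/       
          ┏━━━━━━━━━━━━━━━━━┃   [-] bin/     
          ┃ GameOfLife      ┃     [ ] router.
          ┠─────────────────┃     [ ] docs/  
          ┃Gen: 4           ┃       [ ] Makef
          ┃·████·█·····█··█·┃       [ ] logge
          ┃█······█····█··█·┃     [-] static/
          ┃···█···█····█····┃       [x] helpe
          ┃████········█···█┗━━━━━━━━━━━━━━━━
          ┃····███···██······┃               


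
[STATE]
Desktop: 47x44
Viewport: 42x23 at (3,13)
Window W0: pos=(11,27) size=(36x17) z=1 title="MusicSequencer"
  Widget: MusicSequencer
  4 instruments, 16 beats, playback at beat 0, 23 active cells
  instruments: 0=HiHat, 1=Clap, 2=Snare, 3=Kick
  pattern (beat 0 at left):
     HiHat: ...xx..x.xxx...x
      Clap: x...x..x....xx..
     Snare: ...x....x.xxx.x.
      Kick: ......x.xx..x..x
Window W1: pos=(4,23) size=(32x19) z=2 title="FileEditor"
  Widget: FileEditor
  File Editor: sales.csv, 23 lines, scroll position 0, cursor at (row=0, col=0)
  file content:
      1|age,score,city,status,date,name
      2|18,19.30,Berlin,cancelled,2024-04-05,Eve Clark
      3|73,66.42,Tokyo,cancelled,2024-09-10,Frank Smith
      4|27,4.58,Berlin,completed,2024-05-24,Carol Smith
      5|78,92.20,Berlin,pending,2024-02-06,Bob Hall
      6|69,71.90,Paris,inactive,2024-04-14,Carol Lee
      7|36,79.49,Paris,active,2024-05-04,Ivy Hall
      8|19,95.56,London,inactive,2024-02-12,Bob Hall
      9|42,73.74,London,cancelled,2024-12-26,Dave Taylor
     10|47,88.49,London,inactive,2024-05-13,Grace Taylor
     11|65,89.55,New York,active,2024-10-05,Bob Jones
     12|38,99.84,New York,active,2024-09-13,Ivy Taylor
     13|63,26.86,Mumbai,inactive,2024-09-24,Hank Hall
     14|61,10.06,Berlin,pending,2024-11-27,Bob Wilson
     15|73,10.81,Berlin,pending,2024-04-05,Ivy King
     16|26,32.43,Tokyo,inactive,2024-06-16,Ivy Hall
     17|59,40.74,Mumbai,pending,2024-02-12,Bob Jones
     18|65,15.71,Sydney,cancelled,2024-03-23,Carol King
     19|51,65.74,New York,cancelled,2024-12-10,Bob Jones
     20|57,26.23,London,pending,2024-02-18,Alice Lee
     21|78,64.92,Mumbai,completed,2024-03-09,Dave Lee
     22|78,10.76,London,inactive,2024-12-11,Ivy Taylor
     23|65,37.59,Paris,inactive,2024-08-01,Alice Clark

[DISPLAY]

                                          
                                          
                                          
                                          
                                          
                                          
                                          
                                          
                                          
                                          
 ┏━━━━━━━━━━━━━━━━━━━━━━━━━━━━━━┓         
 ┃ FileEditor                   ┃         
 ┠──────────────────────────────┨         
 ┃█ge,score,city,status,date,na▲┃         
 ┃18,19.30,Berlin,cancelled,202█┃━━━━━━━━━
 ┃73,66.42,Tokyo,cancelled,2024░┃         
 ┃27,4.58,Berlin,completed,2024░┃─────────
 ┃78,92.20,Berlin,pending,2024-░┃         
 ┃69,71.90,Paris,inactive,2024-░┃         
 ┃36,79.49,Paris,active,2024-05░┃         
 ┃19,95.56,London,inactive,2024░┃         
 ┃42,73.74,London,cancelled,202░┃         
 ┃47,88.49,London,inactive,2024░┃         


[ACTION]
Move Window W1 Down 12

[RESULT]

                                          
                                          
                                          
                                          
                                          
                                          
                                          
                                          
                                          
                                          
                                          
                                          
 ┏━━━━━━━━━━━━━━━━━━━━━━━━━━━━━━┓         
 ┃ FileEditor                   ┃         
 ┠──────────────────────────────┨━━━━━━━━━
 ┃█ge,score,city,status,date,na▲┃         
 ┃18,19.30,Berlin,cancelled,202█┃─────────
 ┃73,66.42,Tokyo,cancelled,2024░┃         
 ┃27,4.58,Berlin,completed,2024░┃         
 ┃78,92.20,Berlin,pending,2024-░┃         
 ┃69,71.90,Paris,inactive,2024-░┃         
 ┃36,79.49,Paris,active,2024-05░┃         
 ┃19,95.56,London,inactive,2024░┃         


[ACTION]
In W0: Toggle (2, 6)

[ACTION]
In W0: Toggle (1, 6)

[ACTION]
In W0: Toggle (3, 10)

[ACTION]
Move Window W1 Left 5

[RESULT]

                                          
                                          
                                          
                                          
                                          
                                          
                                          
                                          
                                          
                                          
                                          
                                          
━━━━━━━━━━━━━━━━━━━━━━━━━━━━┓             
ileEditor                   ┃             
────────────────────────────┨━━━━━━━━━━━━━
e,score,city,status,date,na▲┃             
,19.30,Berlin,cancelled,202█┃─────────────
,66.42,Tokyo,cancelled,2024░┃45           
,4.58,Berlin,completed,2024░┃·█           
,92.20,Berlin,pending,2024-░┃··           
,71.90,Paris,inactive,2024-░┃█·           
,79.49,Paris,active,2024-05░┃·█           
,95.56,London,inactive,2024░┃             


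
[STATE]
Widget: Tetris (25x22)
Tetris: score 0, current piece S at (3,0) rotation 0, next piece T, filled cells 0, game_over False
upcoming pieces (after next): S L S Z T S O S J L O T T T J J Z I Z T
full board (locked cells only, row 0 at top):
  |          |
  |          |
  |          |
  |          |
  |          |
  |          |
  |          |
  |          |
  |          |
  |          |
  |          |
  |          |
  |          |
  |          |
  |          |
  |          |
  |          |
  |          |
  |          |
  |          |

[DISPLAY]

    ░░    │Next:         
   ░░     │ ▒            
          │▒▒▒           
          │              
          │              
          │              
          │Score:        
          │0             
          │              
          │              
          │              
          │              
          │              
          │              
          │              
          │              
          │              
          │              
          │              
          │              
          │              
          │              


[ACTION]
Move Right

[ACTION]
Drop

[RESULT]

          │Next:         
     ░░   │ ▒            
    ░░    │▒▒▒           
          │              
          │              
          │              
          │Score:        
          │0             
          │              
          │              
          │              
          │              
          │              
          │              
          │              
          │              
          │              
          │              
          │              
          │              
          │              
          │              


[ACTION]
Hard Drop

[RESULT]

    ▒     │Next:         
   ▒▒▒    │ ░░           
          │░░            
          │              
          │              
          │              
          │Score:        
          │0             
          │              
          │              
          │              
          │              
          │              
          │              
          │              
          │              
          │              
          │              
     ░░   │              
    ░░    │              
          │              
          │              


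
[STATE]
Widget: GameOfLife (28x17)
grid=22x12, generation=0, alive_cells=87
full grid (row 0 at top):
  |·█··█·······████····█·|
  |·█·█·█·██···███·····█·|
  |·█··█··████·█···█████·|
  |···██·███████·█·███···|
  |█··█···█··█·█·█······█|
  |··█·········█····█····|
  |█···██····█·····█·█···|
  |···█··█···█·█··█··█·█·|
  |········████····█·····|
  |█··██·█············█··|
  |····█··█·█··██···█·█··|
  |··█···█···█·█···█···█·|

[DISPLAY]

Gen: 0                      
·█··█·······████····█·      
·█·█·█·██···███·····█·      
·█··█··████·█···█████·      
···██·███████·█·███···      
█··█···█··█·█·█······█      
··█·········█····█····      
█···██····█·····█·█···      
···█··█···█·█··█··█·█·      
········████····█·····      
█··██·█············█··      
····█··█·█··██···█·█··      
··█···█···█·█···█···█·      
                            
                            
                            
                            


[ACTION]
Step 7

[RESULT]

Gen: 7                      
·······█········█····█      
······███·······█····█      
·····█████············      
····███·██············      
·····█··█···███·█·····      
······██···█···█··█···      
···········█···█······      
···········█···███····      
···········█·█··█·█···      
··········██·█··█·█···      
···········██···█·····      
············█·····██··      
                            
                            
                            
                            


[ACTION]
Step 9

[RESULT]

Gen: 16                     
······················      
······················      
······█···············      
···█··█···············      
····█·············█···      
··············██···█··      
·······██···██······█·      
······███··██······█··      
··········██····█·█···      
············████·██···      
·············██···█···      
··················█···      
                            
                            
                            
                            


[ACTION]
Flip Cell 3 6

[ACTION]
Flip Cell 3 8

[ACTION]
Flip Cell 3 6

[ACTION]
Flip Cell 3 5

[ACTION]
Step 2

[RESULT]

Gen: 18                     
······················      
······█···············      
····█··█··············      
·······█··············      
····█·················      
·····█········█····██·      
········█·██······███·      
······█·█·█···········      
·······██·█·███·█···█·      
···········███······█·      
···········██··█████··      
······················      
                            
                            
                            
                            


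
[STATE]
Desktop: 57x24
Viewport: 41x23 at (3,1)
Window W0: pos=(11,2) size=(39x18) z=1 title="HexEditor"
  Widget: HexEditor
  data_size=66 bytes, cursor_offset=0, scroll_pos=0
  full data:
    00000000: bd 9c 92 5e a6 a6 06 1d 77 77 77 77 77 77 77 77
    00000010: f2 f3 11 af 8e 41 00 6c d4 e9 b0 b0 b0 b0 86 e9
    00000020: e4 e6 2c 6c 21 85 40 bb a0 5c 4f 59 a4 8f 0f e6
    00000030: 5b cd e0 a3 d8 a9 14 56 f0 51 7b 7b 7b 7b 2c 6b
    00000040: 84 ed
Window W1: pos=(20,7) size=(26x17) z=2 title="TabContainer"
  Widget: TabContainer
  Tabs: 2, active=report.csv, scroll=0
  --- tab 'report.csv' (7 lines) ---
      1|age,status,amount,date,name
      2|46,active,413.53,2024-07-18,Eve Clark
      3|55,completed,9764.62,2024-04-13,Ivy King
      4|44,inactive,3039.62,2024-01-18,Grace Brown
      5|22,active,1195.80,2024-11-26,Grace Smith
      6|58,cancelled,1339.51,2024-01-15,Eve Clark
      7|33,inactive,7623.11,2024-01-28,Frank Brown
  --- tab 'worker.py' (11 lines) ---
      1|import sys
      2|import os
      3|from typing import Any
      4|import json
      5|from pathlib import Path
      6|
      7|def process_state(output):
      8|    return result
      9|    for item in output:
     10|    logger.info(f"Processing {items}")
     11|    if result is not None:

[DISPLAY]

                                         
        ┏━━━━━━━━━━━━━━━━━━━━━━━━━━━━━━━━
        ┃ HexEditor                      
        ┠────────────────────────────────
        ┃00000000  BD 9c 92 5e a6 a6 06 1
        ┃00000010  f2 f3 11 af 8e 41 00 6
        ┃00000020┏━━━━━━━━━━━━━━━━━━━━━━━
        ┃00000030┃ TabContainer          
        ┃00000040┠───────────────────────
        ┃        ┃[report.csv]│ worker.py
        ┃        ┃───────────────────────
        ┃        ┃age,status,amount,date,
        ┃        ┃46,active,413.53,2024-0
        ┃        ┃55,completed,9764.62,20
        ┃        ┃44,inactive,3039.62,202
        ┃        ┃22,active,1195.80,2024-
        ┃        ┃58,cancelled,1339.51,20
        ┃        ┃33,inactive,7623.11,202
        ┗━━━━━━━━┃                       
                 ┃                       
                 ┃                       
                 ┃                       
                 ┗━━━━━━━━━━━━━━━━━━━━━━━


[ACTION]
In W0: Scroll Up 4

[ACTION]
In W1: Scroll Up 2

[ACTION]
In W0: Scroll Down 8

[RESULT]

                                         
        ┏━━━━━━━━━━━━━━━━━━━━━━━━━━━━━━━━
        ┃ HexEditor                      
        ┠────────────────────────────────
        ┃00000040  84 ed                 
        ┃                                
        ┃        ┏━━━━━━━━━━━━━━━━━━━━━━━
        ┃        ┃ TabContainer          
        ┃        ┠───────────────────────
        ┃        ┃[report.csv]│ worker.py
        ┃        ┃───────────────────────
        ┃        ┃age,status,amount,date,
        ┃        ┃46,active,413.53,2024-0
        ┃        ┃55,completed,9764.62,20
        ┃        ┃44,inactive,3039.62,202
        ┃        ┃22,active,1195.80,2024-
        ┃        ┃58,cancelled,1339.51,20
        ┃        ┃33,inactive,7623.11,202
        ┗━━━━━━━━┃                       
                 ┃                       
                 ┃                       
                 ┃                       
                 ┗━━━━━━━━━━━━━━━━━━━━━━━


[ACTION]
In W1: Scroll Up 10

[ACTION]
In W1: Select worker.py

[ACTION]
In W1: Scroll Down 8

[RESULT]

                                         
        ┏━━━━━━━━━━━━━━━━━━━━━━━━━━━━━━━━
        ┃ HexEditor                      
        ┠────────────────────────────────
        ┃00000040  84 ed                 
        ┃                                
        ┃        ┏━━━━━━━━━━━━━━━━━━━━━━━
        ┃        ┃ TabContainer          
        ┃        ┠───────────────────────
        ┃        ┃ report.csv │[worker.py
        ┃        ┃───────────────────────
        ┃        ┃    for item in output:
        ┃        ┃    logger.info(f"Proce
        ┃        ┃    if result is not No
        ┃        ┃                       
        ┃        ┃                       
        ┃        ┃                       
        ┃        ┃                       
        ┗━━━━━━━━┃                       
                 ┃                       
                 ┃                       
                 ┃                       
                 ┗━━━━━━━━━━━━━━━━━━━━━━━


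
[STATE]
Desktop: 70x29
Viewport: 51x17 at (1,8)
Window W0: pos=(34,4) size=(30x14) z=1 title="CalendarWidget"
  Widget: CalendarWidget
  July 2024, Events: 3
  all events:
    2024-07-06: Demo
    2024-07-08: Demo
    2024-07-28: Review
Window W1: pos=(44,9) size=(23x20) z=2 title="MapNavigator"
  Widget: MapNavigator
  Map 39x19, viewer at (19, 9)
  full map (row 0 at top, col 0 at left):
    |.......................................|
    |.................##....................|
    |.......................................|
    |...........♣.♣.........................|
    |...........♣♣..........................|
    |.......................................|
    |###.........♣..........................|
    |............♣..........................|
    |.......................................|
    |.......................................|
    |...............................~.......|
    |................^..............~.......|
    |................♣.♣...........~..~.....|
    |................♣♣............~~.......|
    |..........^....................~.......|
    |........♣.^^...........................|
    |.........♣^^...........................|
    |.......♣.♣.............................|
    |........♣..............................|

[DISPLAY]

                                 ┃Mo Tu We Th Fr Sa
                                 ┃ 1  2  3 ┏━━━━━━━
                                 ┃ 8*  9 10┃ MapNav
                                 ┃15 16 17 ┠───────
                                 ┃22 23 24 ┃.......
                                 ┃29 30 31 ┃.......
                                 ┃         ┃..♣.♣..
                                 ┃         ┃..♣♣...
                                 ┃         ┃.......
                                 ┗━━━━━━━━━┃...♣...
                                           ┃...♣...
                                           ┃.......
                                           ┃.......
                                           ┃.......
                                           ┃.......
                                           ┃.......
                                           ┃.......


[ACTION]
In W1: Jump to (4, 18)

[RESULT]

                                 ┃Mo Tu We Th Fr Sa
                                 ┃ 1  2  3 ┏━━━━━━━
                                 ┃ 8*  9 10┃ MapNav
                                 ┃15 16 17 ┠───────
                                 ┃22 23 24 ┃      .
                                 ┃29 30 31 ┃      .
                                 ┃         ┃      .
                                 ┃         ┃      .
                                 ┃         ┃      .
                                 ┗━━━━━━━━━┃      .
                                           ┃      .
                                           ┃      .
                                           ┃      .
                                           ┃       
                                           ┃       
                                           ┃       
                                           ┃       


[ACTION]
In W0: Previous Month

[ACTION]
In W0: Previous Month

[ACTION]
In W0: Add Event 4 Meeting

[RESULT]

                                 ┃Mo Tu We Th Fr Sa
                                 ┃       1 ┏━━━━━━━
                                 ┃ 6  7  8 ┃ MapNav
                                 ┃13 14 15 ┠───────
                                 ┃20 21 22 ┃      .
                                 ┃27 28 29 ┃      .
                                 ┃         ┃      .
                                 ┃         ┃      .
                                 ┃         ┃      .
                                 ┗━━━━━━━━━┃      .
                                           ┃      .
                                           ┃      .
                                           ┃      .
                                           ┃       
                                           ┃       
                                           ┃       
                                           ┃       


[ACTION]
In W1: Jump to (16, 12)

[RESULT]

                                 ┃Mo Tu We Th Fr Sa
                                 ┃       1 ┏━━━━━━━
                                 ┃ 6  7  8 ┃ MapNav
                                 ┃13 14 15 ┠───────
                                 ┃20 21 22 ┃.....♣♣
                                 ┃27 28 29 ┃.......
                                 ┃         ┃......♣
                                 ┃         ┃......♣
                                 ┃         ┃.......
                                 ┗━━━━━━━━━┃.......
                                           ┃.......
                                           ┃.......
                                           ┃.......
                                           ┃.......
                                           ┃....^..
                                           ┃..♣.^^.
                                           ┃...♣^^.


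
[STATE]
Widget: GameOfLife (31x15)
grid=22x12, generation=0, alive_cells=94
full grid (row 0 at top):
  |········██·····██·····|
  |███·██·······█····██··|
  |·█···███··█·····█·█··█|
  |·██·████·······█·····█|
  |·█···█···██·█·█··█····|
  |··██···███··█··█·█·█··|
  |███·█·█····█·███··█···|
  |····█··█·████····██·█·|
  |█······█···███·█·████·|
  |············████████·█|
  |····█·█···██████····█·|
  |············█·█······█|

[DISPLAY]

Gen: 0                         
········██·····██·····         
███·██·······█····██··         
·█···███··█·····█·█··█         
·██·████·······█·····█         
·█···█···██·█·█··█····         
··██···███··█··█·█·█··         
███·█·█····█·███··█···         
····█··█·████····██·█·         
█······█···███·█·████·         
············████████·█         
····█·█···██████····█·         
············█·█······█         
                               
                               


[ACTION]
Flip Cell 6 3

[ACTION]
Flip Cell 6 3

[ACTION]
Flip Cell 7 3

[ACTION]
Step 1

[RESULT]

Gen: 1                         
·█····················         
███·██·███·····██·██··         
·······█·········████·         
███·█··█████···███····         
·█···█···███·███··█···         
█··███████··█··█·█····         
·█··███······███······         
█·███████······█····█·         
········█······█·····█         
··········█··········█         
·················█████         
············█·██······         
                               
                               


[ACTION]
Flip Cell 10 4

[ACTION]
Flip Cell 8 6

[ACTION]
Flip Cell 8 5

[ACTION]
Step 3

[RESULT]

Gen: 4                         
··██··█·█·············         
··██·██·██············         
·█·█····█·············         
··█··███··············         
·██··███··█···█·······         
·······██···█·········         
█·█····█··█·█···█·····         
··███··█··█··██·█···█·         
··███···██·····█···██·         
··················██·█         
·················██···         
······················         
                               
                               
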